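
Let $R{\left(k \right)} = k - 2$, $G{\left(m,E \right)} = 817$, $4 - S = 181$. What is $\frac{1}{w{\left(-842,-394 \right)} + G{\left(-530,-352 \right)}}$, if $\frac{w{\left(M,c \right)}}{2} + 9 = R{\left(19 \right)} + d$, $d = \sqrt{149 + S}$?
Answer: $\frac{119}{99143} - \frac{4 i \sqrt{7}}{694001} \approx 0.0012003 - 1.5249 \cdot 10^{-5} i$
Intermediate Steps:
$S = -177$ ($S = 4 - 181 = -177$)
$R{\left(k \right)} = -2 + k$ ($R{\left(k \right)} = k - 2 = -2 + k$)
$d = 2 i \sqrt{7}$ ($d = \sqrt{149 - 177} = \sqrt{-28} = 2 i \sqrt{7} \approx 5.2915 i$)
$w{\left(M,c \right)} = 16 + 4 i \sqrt{7}$ ($w{\left(M,c \right)} = -18 + 2 \left(\left(-2 + 19\right) + 2 i \sqrt{7}\right) = -18 + 2 \left(17 + 2 i \sqrt{7}\right) = -18 + \left(34 + 4 i \sqrt{7}\right) = 16 + 4 i \sqrt{7}$)
$\frac{1}{w{\left(-842,-394 \right)} + G{\left(-530,-352 \right)}} = \frac{1}{\left(16 + 4 i \sqrt{7}\right) + 817} = \frac{1}{833 + 4 i \sqrt{7}}$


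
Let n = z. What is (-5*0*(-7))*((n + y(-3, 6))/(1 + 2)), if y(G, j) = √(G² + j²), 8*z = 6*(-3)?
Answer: 0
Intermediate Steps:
z = -9/4 (z = (6*(-3))/8 = (⅛)*(-18) = -9/4 ≈ -2.2500)
n = -9/4 ≈ -2.2500
(-5*0*(-7))*((n + y(-3, 6))/(1 + 2)) = (-5*0*(-7))*((-9/4 + √((-3)² + 6²))/(1 + 2)) = (0*(-7))*((-9/4 + √(9 + 36))/3) = 0*((-9/4 + √45)*(⅓)) = 0*((-9/4 + 3*√5)*(⅓)) = 0*(-¾ + √5) = 0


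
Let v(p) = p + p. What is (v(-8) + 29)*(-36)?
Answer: -468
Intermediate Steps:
v(p) = 2*p
(v(-8) + 29)*(-36) = (2*(-8) + 29)*(-36) = (-16 + 29)*(-36) = 13*(-36) = -468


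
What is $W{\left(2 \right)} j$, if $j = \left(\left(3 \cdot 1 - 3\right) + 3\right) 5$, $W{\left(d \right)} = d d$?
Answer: $60$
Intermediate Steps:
$W{\left(d \right)} = d^{2}$
$j = 15$ ($j = \left(\left(3 - 3\right) + 3\right) 5 = \left(0 + 3\right) 5 = 3 \cdot 5 = 15$)
$W{\left(2 \right)} j = 2^{2} \cdot 15 = 4 \cdot 15 = 60$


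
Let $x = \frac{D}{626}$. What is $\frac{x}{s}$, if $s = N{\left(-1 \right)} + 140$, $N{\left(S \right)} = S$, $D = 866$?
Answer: $\frac{433}{43507} \approx 0.0099524$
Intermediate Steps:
$x = \frac{433}{313}$ ($x = \frac{866}{626} = 866 \cdot \frac{1}{626} = \frac{433}{313} \approx 1.3834$)
$s = 139$ ($s = -1 + 140 = 139$)
$\frac{x}{s} = \frac{433}{313 \cdot 139} = \frac{433}{313} \cdot \frac{1}{139} = \frac{433}{43507}$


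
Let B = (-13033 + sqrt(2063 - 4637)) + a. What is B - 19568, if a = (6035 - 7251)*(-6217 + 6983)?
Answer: -964057 + 3*I*sqrt(286) ≈ -9.6406e+5 + 50.735*I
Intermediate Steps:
a = -931456 (a = -1216*766 = -931456)
B = -944489 + 3*I*sqrt(286) (B = (-13033 + sqrt(2063 - 4637)) - 931456 = (-13033 + sqrt(-2574)) - 931456 = (-13033 + 3*I*sqrt(286)) - 931456 = -944489 + 3*I*sqrt(286) ≈ -9.4449e+5 + 50.735*I)
B - 19568 = (-944489 + 3*I*sqrt(286)) - 19568 = -964057 + 3*I*sqrt(286)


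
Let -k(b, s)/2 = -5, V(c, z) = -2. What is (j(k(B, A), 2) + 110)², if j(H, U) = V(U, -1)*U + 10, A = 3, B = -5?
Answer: 13456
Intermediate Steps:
k(b, s) = 10 (k(b, s) = -2*(-5) = 10)
j(H, U) = 10 - 2*U (j(H, U) = -2*U + 10 = 10 - 2*U)
(j(k(B, A), 2) + 110)² = ((10 - 2*2) + 110)² = ((10 - 4) + 110)² = (6 + 110)² = 116² = 13456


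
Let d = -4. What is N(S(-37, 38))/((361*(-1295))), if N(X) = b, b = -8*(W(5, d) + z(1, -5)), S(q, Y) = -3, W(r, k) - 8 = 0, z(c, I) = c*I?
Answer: 24/467495 ≈ 5.1337e-5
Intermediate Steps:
z(c, I) = I*c
W(r, k) = 8 (W(r, k) = 8 + 0 = 8)
b = -24 (b = -8*(8 - 5*1) = -8*(8 - 5) = -8*3 = -24)
N(X) = -24
N(S(-37, 38))/((361*(-1295))) = -24/(361*(-1295)) = -24/(-467495) = -24*(-1/467495) = 24/467495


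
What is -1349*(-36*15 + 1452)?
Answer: -1230288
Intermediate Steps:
-1349*(-36*15 + 1452) = -1349*(-540 + 1452) = -1349*912 = -1230288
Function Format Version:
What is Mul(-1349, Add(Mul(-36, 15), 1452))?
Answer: -1230288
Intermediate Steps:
Mul(-1349, Add(Mul(-36, 15), 1452)) = Mul(-1349, Add(-540, 1452)) = Mul(-1349, 912) = -1230288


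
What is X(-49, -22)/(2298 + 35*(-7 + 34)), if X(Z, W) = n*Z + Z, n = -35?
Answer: 1666/3243 ≈ 0.51372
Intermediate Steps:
X(Z, W) = -34*Z (X(Z, W) = -35*Z + Z = -34*Z)
X(-49, -22)/(2298 + 35*(-7 + 34)) = (-34*(-49))/(2298 + 35*(-7 + 34)) = 1666/(2298 + 35*27) = 1666/(2298 + 945) = 1666/3243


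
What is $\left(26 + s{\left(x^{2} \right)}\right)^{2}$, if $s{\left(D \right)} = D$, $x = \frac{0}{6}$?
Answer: $676$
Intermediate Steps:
$x = 0$ ($x = 0 \cdot \frac{1}{6} = 0$)
$\left(26 + s{\left(x^{2} \right)}\right)^{2} = \left(26 + 0^{2}\right)^{2} = \left(26 + 0\right)^{2} = 26^{2} = 676$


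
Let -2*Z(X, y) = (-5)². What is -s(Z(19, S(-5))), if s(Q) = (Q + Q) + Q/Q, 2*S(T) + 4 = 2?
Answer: 24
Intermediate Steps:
S(T) = -1 (S(T) = -2 + (½)*2 = -2 + 1 = -1)
Z(X, y) = -25/2 (Z(X, y) = -½*(-5)² = -½*25 = -25/2)
s(Q) = 1 + 2*Q (s(Q) = 2*Q + 1 = 1 + 2*Q)
-s(Z(19, S(-5))) = -(1 + 2*(-25/2)) = -(1 - 25) = -1*(-24) = 24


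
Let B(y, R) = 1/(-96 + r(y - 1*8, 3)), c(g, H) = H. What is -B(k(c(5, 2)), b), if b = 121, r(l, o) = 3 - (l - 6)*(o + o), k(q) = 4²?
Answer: 1/105 ≈ 0.0095238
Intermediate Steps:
k(q) = 16
r(l, o) = 3 - 2*o*(-6 + l) (r(l, o) = 3 - (-6 + l)*2*o = 3 - 2*o*(-6 + l))
B(y, R) = 1/(-9 - 6*y) (B(y, R) = 1/(-96 + (3 + 12*3 - 2*(y - 1*8)*3)) = 1/(-96 + (3 + 36 - 2*(y - 8)*3)) = 1/(-96 + (3 + 36 - 2*(-8 + y)*3)) = 1/(-96 + (3 + 36 + (48 - 6*y))) = 1/(-96 + (87 - 6*y)) = 1/(-9 - 6*y))
-B(k(c(5, 2)), b) = -(-1)/(9 + 6*16) = -(-1)/(9 + 96) = -(-1)/105 = -1*(-1/105) = 1/105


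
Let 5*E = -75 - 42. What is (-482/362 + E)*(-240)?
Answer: 1074336/181 ≈ 5935.6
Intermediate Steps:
E = -117/5 (E = (-75 - 42)/5 = (⅕)*(-117) = -117/5 ≈ -23.400)
(-482/362 + E)*(-240) = (-482/362 - 117/5)*(-240) = (-482*1/362 - 117/5)*(-240) = (-241/181 - 117/5)*(-240) = -22382/905*(-240) = 1074336/181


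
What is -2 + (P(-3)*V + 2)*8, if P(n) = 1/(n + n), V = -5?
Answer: 62/3 ≈ 20.667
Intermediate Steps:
P(n) = 1/(2*n)
-2 + (P(-3)*V + 2)*8 = -2 + (((½)/(-3))*(-5) + 2)*8 = -2 + (((½)*(-⅓))*(-5) + 2)*8 = -2 + (-⅙*(-5) + 2)*8 = -2 + (⅚ + 2)*8 = -2 + (17/6)*8 = -2 + 68/3 = 62/3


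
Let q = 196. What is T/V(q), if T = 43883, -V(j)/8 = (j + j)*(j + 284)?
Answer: -6269/215040 ≈ -0.029153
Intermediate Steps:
V(j) = -16*j*(284 + j) (V(j) = -8*(j + j)*(j + 284) = -8*2*j*(284 + j) = -16*j*(284 + j))
T/V(q) = 43883/((-16*196*(284 + 196))) = 43883/((-16*196*480)) = 43883/(-1505280) = 43883*(-1/1505280) = -6269/215040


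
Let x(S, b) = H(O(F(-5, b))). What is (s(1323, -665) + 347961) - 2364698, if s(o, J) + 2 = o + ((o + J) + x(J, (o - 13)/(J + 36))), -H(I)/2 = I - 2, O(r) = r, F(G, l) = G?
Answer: -2014744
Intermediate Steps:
H(I) = 4 - 2*I (H(I) = -2*(I - 2) = -2*(-2 + I) = 4 - 2*I)
x(S, b) = 14 (x(S, b) = 4 - 2*(-5) = 4 + 10 = 14)
s(o, J) = 12 + J + 2*o (s(o, J) = -2 + (o + ((o + J) + 14)) = -2 + (o + ((J + o) + 14)) = -2 + (o + (14 + J + o)) = -2 + (14 + J + 2*o) = 12 + J + 2*o)
(s(1323, -665) + 347961) - 2364698 = ((12 - 665 + 2*1323) + 347961) - 2364698 = ((12 - 665 + 2646) + 347961) - 2364698 = (1993 + 347961) - 2364698 = 349954 - 2364698 = -2014744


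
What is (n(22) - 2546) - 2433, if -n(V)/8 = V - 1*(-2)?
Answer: -5171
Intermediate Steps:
n(V) = -16 - 8*V (n(V) = -8*(V - 1*(-2)) = -8*(V + 2) = -8*(2 + V) = -16 - 8*V)
(n(22) - 2546) - 2433 = ((-16 - 8*22) - 2546) - 2433 = ((-16 - 176) - 2546) - 2433 = (-192 - 2546) - 2433 = -2738 - 2433 = -5171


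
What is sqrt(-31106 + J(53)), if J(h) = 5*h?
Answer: I*sqrt(30841) ≈ 175.62*I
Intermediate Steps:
sqrt(-31106 + J(53)) = sqrt(-31106 + 5*53) = sqrt(-31106 + 265) = sqrt(-30841) = I*sqrt(30841)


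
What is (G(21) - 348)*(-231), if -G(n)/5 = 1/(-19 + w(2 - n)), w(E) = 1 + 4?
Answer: 160611/2 ≈ 80306.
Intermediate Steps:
w(E) = 5
G(n) = 5/14 (G(n) = -5/(-19 + 5) = -5/(-14) = -5*(-1/14) = 5/14)
(G(21) - 348)*(-231) = (5/14 - 348)*(-231) = -4867/14*(-231) = 160611/2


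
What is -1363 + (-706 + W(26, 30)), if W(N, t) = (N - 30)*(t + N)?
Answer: -2293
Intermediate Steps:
W(N, t) = (-30 + N)*(N + t)
-1363 + (-706 + W(26, 30)) = -1363 + (-706 + (26² - 30*26 - 30*30 + 26*30)) = -1363 + (-706 + (676 - 780 - 900 + 780)) = -1363 + (-706 - 224) = -1363 - 930 = -2293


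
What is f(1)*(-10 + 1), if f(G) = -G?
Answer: 9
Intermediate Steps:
f(1)*(-10 + 1) = (-1*1)*(-10 + 1) = -1*(-9) = 9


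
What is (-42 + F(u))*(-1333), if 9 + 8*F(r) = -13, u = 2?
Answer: 238607/4 ≈ 59652.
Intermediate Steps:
F(r) = -11/4 (F(r) = -9/8 + (⅛)*(-13) = -9/8 - 13/8 = -11/4)
(-42 + F(u))*(-1333) = (-42 - 11/4)*(-1333) = -179/4*(-1333) = 238607/4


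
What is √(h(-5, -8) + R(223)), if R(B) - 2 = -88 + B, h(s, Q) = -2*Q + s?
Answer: 2*√37 ≈ 12.166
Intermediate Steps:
h(s, Q) = s - 2*Q
R(B) = -86 + B (R(B) = 2 + (-88 + B) = -86 + B)
√(h(-5, -8) + R(223)) = √((-5 - 2*(-8)) + (-86 + 223)) = √((-5 + 16) + 137) = √(11 + 137) = √148 = 2*√37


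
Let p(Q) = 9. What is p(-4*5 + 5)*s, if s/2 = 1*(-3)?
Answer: -54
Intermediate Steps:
s = -6 (s = 2*(1*(-3)) = 2*(-3) = -6)
p(-4*5 + 5)*s = 9*(-6) = -54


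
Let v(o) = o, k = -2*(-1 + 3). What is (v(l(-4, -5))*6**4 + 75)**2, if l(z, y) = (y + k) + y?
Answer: 326488761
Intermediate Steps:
k = -4 (k = -2*2 = -4)
l(z, y) = -4 + 2*y (l(z, y) = (y - 4) + y = (-4 + y) + y = -4 + 2*y)
(v(l(-4, -5))*6**4 + 75)**2 = ((-4 + 2*(-5))*6**4 + 75)**2 = ((-4 - 10)*1296 + 75)**2 = (-14*1296 + 75)**2 = (-18144 + 75)**2 = (-18069)**2 = 326488761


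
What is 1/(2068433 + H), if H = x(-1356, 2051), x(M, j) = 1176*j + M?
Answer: 1/4479053 ≈ 2.2326e-7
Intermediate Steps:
x(M, j) = M + 1176*j
H = 2410620 (H = -1356 + 1176*2051 = -1356 + 2411976 = 2410620)
1/(2068433 + H) = 1/(2068433 + 2410620) = 1/4479053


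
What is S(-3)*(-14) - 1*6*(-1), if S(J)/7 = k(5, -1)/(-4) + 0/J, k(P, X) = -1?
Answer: -37/2 ≈ -18.500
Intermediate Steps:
S(J) = 7/4 (S(J) = 7*(-1/(-4) + 0/J) = 7*(-1*(-¼) + 0) = 7*(¼ + 0) = 7*(¼) = 7/4)
S(-3)*(-14) - 1*6*(-1) = (7/4)*(-14) - 1*6*(-1) = -49/2 - 6*(-1) = -49/2 + 6 = -37/2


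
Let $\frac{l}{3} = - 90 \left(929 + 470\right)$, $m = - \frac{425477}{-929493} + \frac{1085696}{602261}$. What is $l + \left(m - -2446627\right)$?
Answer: $\frac{1158164393083954306}{559797383673} \approx 2.0689 \cdot 10^{6}$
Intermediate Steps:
$m = \frac{1265395035625}{559797383673}$ ($m = \left(-425477\right) \left(- \frac{1}{929493}\right) + 1085696 \cdot \frac{1}{602261} = \frac{425477}{929493} + \frac{1085696}{602261} = \frac{1265395035625}{559797383673} \approx 2.2605$)
$l = -377730$ ($l = 3 \left(- 90 \left(929 + 470\right)\right) = 3 \left(\left(-90\right) 1399\right) = 3 \left(-125910\right) = -377730$)
$l + \left(m - -2446627\right) = -377730 + \left(\frac{1265395035625}{559797383673} - -2446627\right) = -377730 + \left(\frac{1265395035625}{559797383673} + 2446627\right) = -377730 + \frac{1369616658818756596}{559797383673} = \frac{1158164393083954306}{559797383673}$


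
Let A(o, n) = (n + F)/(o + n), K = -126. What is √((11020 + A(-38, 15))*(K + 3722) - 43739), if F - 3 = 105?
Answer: √20929858665/23 ≈ 6290.1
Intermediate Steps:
F = 108 (F = 3 + 105 = 108)
A(o, n) = (108 + n)/(n + o) (A(o, n) = (n + 108)/(o + n) = (108 + n)/(n + o))
√((11020 + A(-38, 15))*(K + 3722) - 43739) = √((11020 + (108 + 15)/(15 - 38))*(-126 + 3722) - 43739) = √((11020 + 123/(-23))*3596 - 43739) = √((11020 - 1/23*123)*3596 - 43739) = √((11020 - 123/23)*3596 - 43739) = √((253337/23)*3596 - 43739) = √(910999852/23 - 43739) = √(909993855/23) = √20929858665/23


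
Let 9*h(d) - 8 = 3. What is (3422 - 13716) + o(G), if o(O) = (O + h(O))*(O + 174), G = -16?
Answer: -113660/9 ≈ -12629.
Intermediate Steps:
h(d) = 11/9 (h(d) = 8/9 + (⅑)*3 = 8/9 + ⅓ = 11/9)
o(O) = (174 + O)*(11/9 + O) (o(O) = (O + 11/9)*(O + 174) = (11/9 + O)*(174 + O) = (174 + O)*(11/9 + O))
(3422 - 13716) + o(G) = (3422 - 13716) + (638/3 + (-16)² + (1577/9)*(-16)) = -10294 + (638/3 + 256 - 25232/9) = -10294 - 21014/9 = -113660/9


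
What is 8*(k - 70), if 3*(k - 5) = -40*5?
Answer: -3160/3 ≈ -1053.3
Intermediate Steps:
k = -185/3 (k = 5 + (-40*5)/3 = 5 + (⅓)*(-200) = 5 - 200/3 = -185/3 ≈ -61.667)
8*(k - 70) = 8*(-185/3 - 70) = 8*(-395/3) = -3160/3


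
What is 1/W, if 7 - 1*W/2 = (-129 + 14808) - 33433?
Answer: 1/37522 ≈ 2.6651e-5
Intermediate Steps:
W = 37522 (W = 14 - 2*((-129 + 14808) - 33433) = 14 - 2*(14679 - 33433) = 14 - 2*(-18754) = 14 + 37508 = 37522)
1/W = 1/37522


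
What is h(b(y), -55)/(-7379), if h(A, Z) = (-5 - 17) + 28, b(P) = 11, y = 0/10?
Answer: -6/7379 ≈ -0.00081312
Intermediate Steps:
y = 0 (y = 0*(⅒) = 0)
h(A, Z) = 6 (h(A, Z) = -22 + 28 = 6)
h(b(y), -55)/(-7379) = 6/(-7379) = 6*(-1/7379) = -6/7379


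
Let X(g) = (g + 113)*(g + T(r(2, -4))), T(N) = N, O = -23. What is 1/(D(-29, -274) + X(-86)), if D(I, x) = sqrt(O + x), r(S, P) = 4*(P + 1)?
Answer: -98/259319 - I*sqrt(33)/2333871 ≈ -0.00037791 - 2.4614e-6*I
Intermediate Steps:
r(S, P) = 4 + 4*P (r(S, P) = 4*(1 + P) = 4 + 4*P)
D(I, x) = sqrt(-23 + x)
X(g) = (-12 + g)*(113 + g) (X(g) = (g + 113)*(g + (4 + 4*(-4))) = (113 + g)*(g + (4 - 16)) = (113 + g)*(g - 12) = (113 + g)*(-12 + g) = (-12 + g)*(113 + g))
1/(D(-29, -274) + X(-86)) = 1/(sqrt(-23 - 274) + (-1356 + (-86)**2 + 101*(-86))) = 1/(sqrt(-297) + (-1356 + 7396 - 8686)) = 1/(3*I*sqrt(33) - 2646) = 1/(-2646 + 3*I*sqrt(33))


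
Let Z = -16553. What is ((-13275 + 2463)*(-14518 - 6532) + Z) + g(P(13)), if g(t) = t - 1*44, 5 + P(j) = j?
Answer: 227576011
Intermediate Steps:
P(j) = -5 + j
g(t) = -44 + t (g(t) = t - 44 = -44 + t)
((-13275 + 2463)*(-14518 - 6532) + Z) + g(P(13)) = ((-13275 + 2463)*(-14518 - 6532) - 16553) + (-44 + (-5 + 13)) = (-10812*(-21050) - 16553) + (-44 + 8) = (227592600 - 16553) - 36 = 227576047 - 36 = 227576011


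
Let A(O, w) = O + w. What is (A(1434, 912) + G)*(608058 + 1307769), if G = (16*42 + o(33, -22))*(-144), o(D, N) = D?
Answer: -190000226898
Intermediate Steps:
G = -101520 (G = (16*42 + 33)*(-144) = (672 + 33)*(-144) = 705*(-144) = -101520)
(A(1434, 912) + G)*(608058 + 1307769) = ((1434 + 912) - 101520)*(608058 + 1307769) = (2346 - 101520)*1915827 = -99174*1915827 = -190000226898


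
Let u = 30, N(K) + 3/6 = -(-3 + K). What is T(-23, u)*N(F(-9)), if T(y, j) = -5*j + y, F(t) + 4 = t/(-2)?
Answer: -346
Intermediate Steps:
F(t) = -4 - t/2 (F(t) = -4 + t/(-2) = -4 + t*(-½) = -4 - t/2)
N(K) = 5/2 - K (N(K) = -½ - (-3 + K) = -½ + (3 - K) = 5/2 - K)
T(y, j) = y - 5*j
T(-23, u)*N(F(-9)) = (-23 - 5*30)*(5/2 - (-4 - ½*(-9))) = (-23 - 150)*(5/2 - (-4 + 9/2)) = -173*(5/2 - 1*½) = -173*(5/2 - ½) = -173*2 = -346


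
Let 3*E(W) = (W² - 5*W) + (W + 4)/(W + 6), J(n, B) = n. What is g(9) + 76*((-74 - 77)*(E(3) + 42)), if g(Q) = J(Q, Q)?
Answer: -12474169/27 ≈ -4.6201e+5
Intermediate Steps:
g(Q) = Q
E(W) = -5*W/3 + W²/3 + (4 + W)/(3*(6 + W)) (E(W) = ((W² - 5*W) + (W + 4)/(W + 6))/3 = ((W² - 5*W) + (4 + W)/(6 + W))/3 = (W² - 5*W + (4 + W)/(6 + W))/3 = -5*W/3 + W²/3 + (4 + W)/(3*(6 + W)))
g(9) + 76*((-74 - 77)*(E(3) + 42)) = 9 + 76*((-74 - 77)*((4 + 3² + 3³ - 29*3)/(3*(6 + 3)) + 42)) = 9 + 76*(-151*((⅓)*(4 + 9 + 27 - 87)/9 + 42)) = 9 + 76*(-151*((⅓)*(⅑)*(-47) + 42)) = 9 + 76*(-151*(-47/27 + 42)) = 9 + 76*(-151*1087/27) = 9 + 76*(-164137/27) = 9 - 12474412/27 = -12474169/27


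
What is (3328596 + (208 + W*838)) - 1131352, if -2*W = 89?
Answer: 2160161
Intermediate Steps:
W = -89/2 (W = -1/2*89 = -89/2 ≈ -44.500)
(3328596 + (208 + W*838)) - 1131352 = (3328596 + (208 - 89/2*838)) - 1131352 = (3328596 + (208 - 37291)) - 1131352 = (3328596 - 37083) - 1131352 = 3291513 - 1131352 = 2160161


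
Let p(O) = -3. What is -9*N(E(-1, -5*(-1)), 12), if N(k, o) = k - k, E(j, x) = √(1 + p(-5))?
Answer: 0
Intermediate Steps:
E(j, x) = I*√2 (E(j, x) = √(1 - 3) = √(-2) = I*√2)
N(k, o) = 0
-9*N(E(-1, -5*(-1)), 12) = -9*0 = 0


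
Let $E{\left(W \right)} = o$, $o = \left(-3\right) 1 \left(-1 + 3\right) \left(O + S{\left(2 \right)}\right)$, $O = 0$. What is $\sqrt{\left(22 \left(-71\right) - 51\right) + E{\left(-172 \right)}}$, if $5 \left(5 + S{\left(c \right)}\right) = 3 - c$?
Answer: $\frac{89 i \sqrt{5}}{5} \approx 39.802 i$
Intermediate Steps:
$S{\left(c \right)} = - \frac{22}{5} - \frac{c}{5}$ ($S{\left(c \right)} = -5 + \frac{3 - c}{5} = -5 - \left(- \frac{3}{5} + \frac{c}{5}\right) = - \frac{22}{5} - \frac{c}{5}$)
$o = \frac{144}{5}$ ($o = \left(-3\right) 1 \left(-1 + 3\right) \left(0 - \frac{24}{5}\right) = - 3 \cdot 2 \left(0 - \frac{24}{5}\right) = - 3 \cdot 2 \left(- \frac{24}{5}\right) = \left(-3\right) \left(- \frac{48}{5}\right) = \frac{144}{5} \approx 28.8$)
$E{\left(W \right)} = \frac{144}{5}$
$\sqrt{\left(22 \left(-71\right) - 51\right) + E{\left(-172 \right)}} = \sqrt{\left(22 \left(-71\right) - 51\right) + \frac{144}{5}} = \sqrt{\left(-1562 - 51\right) + \frac{144}{5}} = \sqrt{-1613 + \frac{144}{5}} = \sqrt{- \frac{7921}{5}} = \frac{89 i \sqrt{5}}{5}$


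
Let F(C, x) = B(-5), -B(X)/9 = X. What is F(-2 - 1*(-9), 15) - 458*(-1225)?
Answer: 561095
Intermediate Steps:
B(X) = -9*X
F(C, x) = 45 (F(C, x) = -9*(-5) = 45)
F(-2 - 1*(-9), 15) - 458*(-1225) = 45 - 458*(-1225) = 45 + 561050 = 561095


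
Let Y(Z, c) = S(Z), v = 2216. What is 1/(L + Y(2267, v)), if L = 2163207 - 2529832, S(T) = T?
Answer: -1/364358 ≈ -2.7446e-6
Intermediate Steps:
Y(Z, c) = Z
L = -366625
1/(L + Y(2267, v)) = 1/(-366625 + 2267) = 1/(-364358) = -1/364358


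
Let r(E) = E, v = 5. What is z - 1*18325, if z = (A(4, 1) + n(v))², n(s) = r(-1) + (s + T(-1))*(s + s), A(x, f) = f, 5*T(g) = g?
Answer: -16021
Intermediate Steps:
T(g) = g/5
n(s) = -1 + 2*s*(-⅕ + s) (n(s) = -1 + (s + (⅕)*(-1))*(s + s) = -1 + (s - ⅕)*(2*s) = -1 + (-⅕ + s)*(2*s) = -1 + 2*s*(-⅕ + s))
z = 2304 (z = (1 + (-1 + 2*5² - ⅖*5))² = (1 + (-1 + 2*25 - 2))² = (1 + (-1 + 50 - 2))² = (1 + 47)² = 48² = 2304)
z - 1*18325 = 2304 - 1*18325 = 2304 - 18325 = -16021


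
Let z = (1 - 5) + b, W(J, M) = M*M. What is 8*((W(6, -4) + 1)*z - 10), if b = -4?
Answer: -1168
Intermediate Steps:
W(J, M) = M²
z = -8 (z = (1 - 5) - 4 = -4 - 4 = -8)
8*((W(6, -4) + 1)*z - 10) = 8*(((-4)² + 1)*(-8) - 10) = 8*((16 + 1)*(-8) - 10) = 8*(17*(-8) - 10) = 8*(-136 - 10) = 8*(-146) = -1168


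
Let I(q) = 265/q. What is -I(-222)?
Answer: 265/222 ≈ 1.1937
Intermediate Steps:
-I(-222) = -265/(-222) = -265*(-1)/222 = -1*(-265/222) = 265/222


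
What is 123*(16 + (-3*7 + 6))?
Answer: 123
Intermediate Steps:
123*(16 + (-3*7 + 6)) = 123*(16 + (-21 + 6)) = 123*(16 - 15) = 123*1 = 123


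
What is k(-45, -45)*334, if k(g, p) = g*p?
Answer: 676350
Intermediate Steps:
k(-45, -45)*334 = -45*(-45)*334 = 2025*334 = 676350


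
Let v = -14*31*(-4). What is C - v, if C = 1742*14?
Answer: 22652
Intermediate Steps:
v = 1736 (v = -434*(-4) = 1736)
C = 24388
C - v = 24388 - 1*1736 = 24388 - 1736 = 22652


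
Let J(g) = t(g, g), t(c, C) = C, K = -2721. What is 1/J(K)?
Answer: -1/2721 ≈ -0.00036751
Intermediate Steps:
J(g) = g
1/J(K) = 1/(-2721) = -1/2721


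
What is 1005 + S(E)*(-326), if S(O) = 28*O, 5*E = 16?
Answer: -141023/5 ≈ -28205.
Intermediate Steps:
E = 16/5 (E = (⅕)*16 = 16/5 ≈ 3.2000)
1005 + S(E)*(-326) = 1005 + (28*(16/5))*(-326) = 1005 + (448/5)*(-326) = 1005 - 146048/5 = -141023/5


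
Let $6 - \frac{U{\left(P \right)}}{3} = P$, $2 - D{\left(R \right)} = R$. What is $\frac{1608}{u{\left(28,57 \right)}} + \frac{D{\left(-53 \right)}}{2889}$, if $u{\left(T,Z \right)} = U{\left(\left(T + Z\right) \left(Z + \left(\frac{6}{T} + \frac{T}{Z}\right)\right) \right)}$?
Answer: $- \frac{1020690457}{11294190153} \approx -0.090373$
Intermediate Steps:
$D{\left(R \right)} = 2 - R$
$U{\left(P \right)} = 18 - 3 P$
$u{\left(T,Z \right)} = 18 - 3 \left(T + Z\right) \left(Z + \frac{6}{T} + \frac{T}{Z}\right)$ ($u{\left(T,Z \right)} = 18 - 3 \left(T + Z\right) \left(Z + \left(\frac{6}{T} + \frac{T}{Z}\right)\right) = 18 - 3 \left(T + Z\right) \left(Z + \frac{6}{T} + \frac{T}{Z}\right)$)
$\frac{1608}{u{\left(28,57 \right)}} + \frac{D{\left(-53 \right)}}{2889} = \frac{1608}{\left(-3\right) 28 - 3 \cdot 57^{2} - \frac{1026}{28} - 84 \cdot 57 - \frac{3 \cdot 28^{2}}{57}} + \frac{2 - -53}{2889} = \frac{1608}{-84 - 9747 - 1026 \cdot \frac{1}{28} - 4788 - 2352 \cdot \frac{1}{57}} + \left(2 + 53\right) \frac{1}{2889} = \frac{1608}{-84 - 9747 - \frac{513}{14} - 4788 - \frac{784}{19}} + 55 \cdot \frac{1}{2889} = \frac{1608}{- \frac{3909377}{266}} + \frac{55}{2889} = 1608 \left(- \frac{266}{3909377}\right) + \frac{55}{2889} = - \frac{427728}{3909377} + \frac{55}{2889} = - \frac{1020690457}{11294190153}$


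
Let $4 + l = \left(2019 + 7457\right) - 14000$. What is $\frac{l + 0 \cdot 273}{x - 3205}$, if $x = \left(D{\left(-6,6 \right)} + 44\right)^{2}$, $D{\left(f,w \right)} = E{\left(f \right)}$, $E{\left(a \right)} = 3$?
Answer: $\frac{1132}{249} \approx 4.5462$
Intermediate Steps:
$D{\left(f,w \right)} = 3$
$x = 2209$ ($x = \left(3 + 44\right)^{2} = 47^{2} = 2209$)
$l = -4528$ ($l = -4 + \left(\left(2019 + 7457\right) - 14000\right) = -4 + \left(9476 - 14000\right) = -4 - 4524 = -4528$)
$\frac{l + 0 \cdot 273}{x - 3205} = \frac{-4528 + 0 \cdot 273}{2209 - 3205} = \frac{-4528 + 0}{-996} = \left(-4528\right) \left(- \frac{1}{996}\right) = \frac{1132}{249}$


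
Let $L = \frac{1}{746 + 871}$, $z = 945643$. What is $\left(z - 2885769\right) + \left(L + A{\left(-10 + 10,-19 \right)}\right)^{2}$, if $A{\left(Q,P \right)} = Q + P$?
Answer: $- \frac{5071882269530}{2614689} \approx -1.9398 \cdot 10^{6}$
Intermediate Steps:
$A{\left(Q,P \right)} = P + Q$
$L = \frac{1}{1617} \approx 0.00061843$
$\left(z - 2885769\right) + \left(L + A{\left(-10 + 10,-19 \right)}\right)^{2} = \left(945643 - 2885769\right) + \left(\frac{1}{1617} + \left(-19 + \left(-10 + 10\right)\right)\right)^{2} = -1940126 + \left(\frac{1}{1617} + \left(-19 + 0\right)\right)^{2} = -1940126 + \left(\frac{1}{1617} - 19\right)^{2} = -1940126 + \left(- \frac{30722}{1617}\right)^{2} = -1940126 + \frac{943841284}{2614689} = - \frac{5071882269530}{2614689}$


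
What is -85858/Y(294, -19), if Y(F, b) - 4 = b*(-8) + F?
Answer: -42929/225 ≈ -190.80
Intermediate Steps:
Y(F, b) = 4 + F - 8*b (Y(F, b) = 4 + (b*(-8) + F) = 4 + (-8*b + F) = 4 + (F - 8*b) = 4 + F - 8*b)
-85858/Y(294, -19) = -85858/(4 + 294 - 8*(-19)) = -85858/(4 + 294 + 152) = -85858/450 = -85858*1/450 = -42929/225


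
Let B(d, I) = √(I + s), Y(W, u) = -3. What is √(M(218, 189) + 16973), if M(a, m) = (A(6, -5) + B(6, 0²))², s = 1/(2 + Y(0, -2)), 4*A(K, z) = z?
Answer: √(271577 - 40*I)/4 ≈ 130.28 - 0.0095945*I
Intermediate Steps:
A(K, z) = z/4
s = -1 (s = 1/(2 - 3) = 1/(-1) = -1)
B(d, I) = √(-1 + I) (B(d, I) = √(I - 1) = √(-1 + I))
M(a, m) = (-5/4 + I)² (M(a, m) = ((¼)*(-5) + √(-1 + 0²))² = (-5/4 + √(-1 + 0))² = (-5/4 + √(-1))² = (-5/4 + I)²)
√(M(218, 189) + 16973) = √((9/16 - 5*I/2) + 16973) = √(271577/16 - 5*I/2)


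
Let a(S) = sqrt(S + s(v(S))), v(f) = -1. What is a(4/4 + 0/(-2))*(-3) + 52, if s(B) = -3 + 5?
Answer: 52 - 3*sqrt(3) ≈ 46.804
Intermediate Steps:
s(B) = 2
a(S) = sqrt(2 + S) (a(S) = sqrt(S + 2) = sqrt(2 + S))
a(4/4 + 0/(-2))*(-3) + 52 = sqrt(2 + (4/4 + 0/(-2)))*(-3) + 52 = sqrt(2 + (4*(1/4) + 0*(-1/2)))*(-3) + 52 = sqrt(2 + (1 + 0))*(-3) + 52 = sqrt(2 + 1)*(-3) + 52 = sqrt(3)*(-3) + 52 = -3*sqrt(3) + 52 = 52 - 3*sqrt(3)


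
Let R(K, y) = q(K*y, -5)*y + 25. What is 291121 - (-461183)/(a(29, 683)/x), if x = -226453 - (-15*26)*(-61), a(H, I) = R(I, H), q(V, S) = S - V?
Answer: 282663527752/574523 ≈ 4.9200e+5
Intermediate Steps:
R(K, y) = 25 + y*(-5 - K*y) (R(K, y) = (-5 - K*y)*y + 25 = y*(-5 - K*y) + 25 = 25 + y*(-5 - K*y))
a(H, I) = 25 - H*(5 + H*I) (a(H, I) = 25 - H*(5 + I*H) = 25 - H*(5 + H*I))
x = -250243 (x = -226453 - (-390)*(-61) = -226453 - 1*23790 = -226453 - 23790 = -250243)
291121 - (-461183)/(a(29, 683)/x) = 291121 - (-461183)/((25 - 1*29*(5 + 29*683))/(-250243)) = 291121 - (-461183)/((25 - 1*29*(5 + 19807))*(-1/250243)) = 291121 - (-461183)/((25 - 1*29*19812)*(-1/250243)) = 291121 - (-461183)/((25 - 574548)*(-1/250243)) = 291121 - (-461183)/((-574523*(-1/250243))) = 291121 - (-461183)/574523/250243 = 291121 - (-461183)*250243/574523 = 291121 - 1*(-115407817469/574523) = 291121 + 115407817469/574523 = 282663527752/574523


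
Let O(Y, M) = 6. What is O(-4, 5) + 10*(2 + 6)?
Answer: 86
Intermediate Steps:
O(-4, 5) + 10*(2 + 6) = 6 + 10*(2 + 6) = 6 + 10*8 = 6 + 80 = 86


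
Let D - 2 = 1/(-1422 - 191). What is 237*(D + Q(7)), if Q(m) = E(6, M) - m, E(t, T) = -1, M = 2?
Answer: -2293923/1613 ≈ -1422.1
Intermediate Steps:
D = 3225/1613 (D = 2 + 1/(-1422 - 191) = 2 + 1/(-1613) = 2 - 1/1613 = 3225/1613 ≈ 1.9994)
Q(m) = -1 - m
237*(D + Q(7)) = 237*(3225/1613 + (-1 - 1*7)) = 237*(3225/1613 + (-1 - 7)) = 237*(3225/1613 - 8) = 237*(-9679/1613) = -2293923/1613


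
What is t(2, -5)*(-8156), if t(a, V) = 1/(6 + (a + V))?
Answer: -8156/3 ≈ -2718.7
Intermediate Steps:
t(a, V) = 1/(6 + V + a) (t(a, V) = 1/(6 + (V + a)) = 1/(6 + V + a))
t(2, -5)*(-8156) = -8156/(6 - 5 + 2) = -8156/3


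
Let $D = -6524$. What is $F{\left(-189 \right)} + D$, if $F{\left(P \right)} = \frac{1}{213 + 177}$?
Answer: $- \frac{2544359}{390} \approx -6524.0$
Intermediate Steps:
$F{\left(P \right)} = \frac{1}{390}$
$F{\left(-189 \right)} + D = \frac{1}{390} - 6524 = - \frac{2544359}{390}$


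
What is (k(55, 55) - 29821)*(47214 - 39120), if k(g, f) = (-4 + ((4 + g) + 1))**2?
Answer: -215988390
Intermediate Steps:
k(g, f) = (1 + g)**2 (k(g, f) = (-4 + (5 + g))**2 = (1 + g)**2)
(k(55, 55) - 29821)*(47214 - 39120) = ((1 + 55)**2 - 29821)*(47214 - 39120) = (56**2 - 29821)*8094 = (3136 - 29821)*8094 = -26685*8094 = -215988390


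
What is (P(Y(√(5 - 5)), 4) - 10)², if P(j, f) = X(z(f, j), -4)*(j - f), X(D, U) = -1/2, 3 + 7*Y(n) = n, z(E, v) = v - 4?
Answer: 11881/196 ≈ 60.617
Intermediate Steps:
z(E, v) = -4 + v
Y(n) = -3/7 + n/7
X(D, U) = -½ (X(D, U) = -1*½ = -½)
P(j, f) = f/2 - j/2 (P(j, f) = -(j - f)/2 = f/2 - j/2)
(P(Y(√(5 - 5)), 4) - 10)² = (((½)*4 - (-3/7 + √(5 - 5)/7)/2) - 10)² = ((2 - (-3/7 + √0/7)/2) - 10)² = ((2 - (-3/7 + (⅐)*0)/2) - 10)² = ((2 - (-3/7 + 0)/2) - 10)² = ((2 - ½*(-3/7)) - 10)² = ((2 + 3/14) - 10)² = (31/14 - 10)² = (-109/14)² = 11881/196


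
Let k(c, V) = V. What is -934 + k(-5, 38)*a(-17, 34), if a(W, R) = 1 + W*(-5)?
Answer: 2334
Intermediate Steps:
a(W, R) = 1 - 5*W
-934 + k(-5, 38)*a(-17, 34) = -934 + 38*(1 - 5*(-17)) = -934 + 38*(1 + 85) = -934 + 38*86 = -934 + 3268 = 2334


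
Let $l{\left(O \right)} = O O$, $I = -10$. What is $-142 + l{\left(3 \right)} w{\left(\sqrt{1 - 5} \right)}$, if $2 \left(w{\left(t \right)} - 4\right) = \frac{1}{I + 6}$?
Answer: $- \frac{857}{8} \approx -107.13$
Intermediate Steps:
$l{\left(O \right)} = O^{2}$
$w{\left(t \right)} = \frac{31}{8}$ ($w{\left(t \right)} = 4 + \frac{1}{2 \left(-10 + 6\right)} = 4 + \frac{1}{2 \left(-4\right)} = 4 + \frac{1}{2} \left(- \frac{1}{4}\right) = 4 - \frac{1}{8} = \frac{31}{8}$)
$-142 + l{\left(3 \right)} w{\left(\sqrt{1 - 5} \right)} = -142 + 3^{2} \cdot \frac{31}{8} = -142 + 9 \cdot \frac{31}{8} = -142 + \frac{279}{8} = - \frac{857}{8}$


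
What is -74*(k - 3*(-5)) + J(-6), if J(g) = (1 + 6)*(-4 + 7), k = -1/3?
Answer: -3193/3 ≈ -1064.3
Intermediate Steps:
k = -1/3 (k = -1*1/3 = -1/3 ≈ -0.33333)
J(g) = 21 (J(g) = 7*3 = 21)
-74*(k - 3*(-5)) + J(-6) = -74*(-1/3 - 3*(-5)) + 21 = -74*(-1/3 + 15) + 21 = -74*44/3 + 21 = -3256/3 + 21 = -3193/3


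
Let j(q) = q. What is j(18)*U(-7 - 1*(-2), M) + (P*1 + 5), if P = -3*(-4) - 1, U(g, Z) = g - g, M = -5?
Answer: 16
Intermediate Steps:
U(g, Z) = 0
P = 11 (P = 12 - 1 = 11)
j(18)*U(-7 - 1*(-2), M) + (P*1 + 5) = 18*0 + (11*1 + 5) = 0 + (11 + 5) = 0 + 16 = 16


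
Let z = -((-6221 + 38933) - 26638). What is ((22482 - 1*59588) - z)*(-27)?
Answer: 837864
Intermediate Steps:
z = -6074 (z = -(32712 - 26638) = -1*6074 = -6074)
((22482 - 1*59588) - z)*(-27) = ((22482 - 1*59588) - 1*(-6074))*(-27) = ((22482 - 59588) + 6074)*(-27) = (-37106 + 6074)*(-27) = -31032*(-27) = 837864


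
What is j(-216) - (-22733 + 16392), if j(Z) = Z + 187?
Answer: 6312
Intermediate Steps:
j(Z) = 187 + Z
j(-216) - (-22733 + 16392) = (187 - 216) - (-22733 + 16392) = -29 - 1*(-6341) = -29 + 6341 = 6312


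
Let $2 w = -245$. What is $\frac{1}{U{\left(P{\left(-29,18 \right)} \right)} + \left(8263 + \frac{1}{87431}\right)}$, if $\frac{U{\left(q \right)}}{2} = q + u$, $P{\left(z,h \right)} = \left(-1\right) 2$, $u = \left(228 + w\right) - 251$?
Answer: $\frac{87431}{696650209} \approx 0.0001255$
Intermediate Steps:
$w = - \frac{245}{2}$ ($w = \frac{1}{2} \left(-245\right) = - \frac{245}{2} \approx -122.5$)
$u = - \frac{291}{2}$ ($u = \left(228 - \frac{245}{2}\right) - 251 = \frac{211}{2} - 251 = - \frac{291}{2} \approx -145.5$)
$P{\left(z,h \right)} = -2$
$U{\left(q \right)} = -291 + 2 q$ ($U{\left(q \right)} = 2 \left(q - \frac{291}{2}\right) = 2 \left(- \frac{291}{2} + q\right) = -291 + 2 q$)
$\frac{1}{U{\left(P{\left(-29,18 \right)} \right)} + \left(8263 + \frac{1}{87431}\right)} = \frac{1}{\left(-291 + 2 \left(-2\right)\right) + \left(8263 + \frac{1}{87431}\right)} = \frac{1}{\left(-291 - 4\right) + \left(8263 + \frac{1}{87431}\right)} = \frac{1}{-295 + \frac{722442354}{87431}} = \frac{1}{\frac{696650209}{87431}} = \frac{87431}{696650209}$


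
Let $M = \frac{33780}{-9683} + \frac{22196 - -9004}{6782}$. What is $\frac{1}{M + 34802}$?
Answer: $\frac{32835053}{1142762021326} \approx 2.8733 \cdot 10^{-5}$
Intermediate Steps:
$M = \frac{36506820}{32835053}$ ($M = 33780 \left(- \frac{1}{9683}\right) + \left(22196 + 9004\right) \frac{1}{6782} = - \frac{33780}{9683} + 31200 \cdot \frac{1}{6782} = - \frac{33780}{9683} + \frac{15600}{3391} = \frac{36506820}{32835053} \approx 1.1118$)
$\frac{1}{M + 34802} = \frac{1}{\frac{36506820}{32835053} + 34802} = \frac{1}{\frac{1142762021326}{32835053}} = \frac{32835053}{1142762021326}$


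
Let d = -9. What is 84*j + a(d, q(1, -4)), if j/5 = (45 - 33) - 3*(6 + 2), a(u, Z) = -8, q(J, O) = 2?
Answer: -5048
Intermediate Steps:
j = -60 (j = 5*((45 - 33) - 3*(6 + 2)) = 5*(12 - 3*8) = 5*(12 - 24) = 5*(-12) = -60)
84*j + a(d, q(1, -4)) = 84*(-60) - 8 = -5040 - 8 = -5048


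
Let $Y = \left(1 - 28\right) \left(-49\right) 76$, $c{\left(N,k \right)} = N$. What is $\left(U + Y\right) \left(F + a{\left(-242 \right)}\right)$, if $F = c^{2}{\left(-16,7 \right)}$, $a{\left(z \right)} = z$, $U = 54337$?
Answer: $2168390$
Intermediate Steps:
$F = 256$ ($F = \left(-16\right)^{2} = 256$)
$Y = 100548$ ($Y = \left(1 - 28\right) \left(-49\right) 76 = \left(-27\right) \left(-49\right) 76 = 1323 \cdot 76 = 100548$)
$\left(U + Y\right) \left(F + a{\left(-242 \right)}\right) = \left(54337 + 100548\right) \left(256 - 242\right) = 154885 \cdot 14 = 2168390$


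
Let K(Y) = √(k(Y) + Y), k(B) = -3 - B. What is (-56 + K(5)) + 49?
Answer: -7 + I*√3 ≈ -7.0 + 1.732*I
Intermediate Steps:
K(Y) = I*√3 (K(Y) = √((-3 - Y) + Y) = √(-3) = I*√3)
(-56 + K(5)) + 49 = (-56 + I*√3) + 49 = -7 + I*√3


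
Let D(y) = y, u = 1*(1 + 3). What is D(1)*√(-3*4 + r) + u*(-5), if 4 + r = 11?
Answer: -20 + I*√5 ≈ -20.0 + 2.2361*I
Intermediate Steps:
u = 4 (u = 1*4 = 4)
r = 7 (r = -4 + 11 = 7)
D(1)*√(-3*4 + r) + u*(-5) = 1*√(-3*4 + 7) + 4*(-5) = 1*√(-12 + 7) - 20 = 1*√(-5) - 20 = 1*(I*√5) - 20 = I*√5 - 20 = -20 + I*√5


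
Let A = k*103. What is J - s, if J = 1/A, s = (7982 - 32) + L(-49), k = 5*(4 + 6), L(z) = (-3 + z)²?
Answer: -54868099/5150 ≈ -10654.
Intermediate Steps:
k = 50 (k = 5*10 = 50)
A = 5150 (A = 50*103 = 5150)
s = 10654 (s = (7982 - 32) + (-3 - 49)² = 7950 + (-52)² = 7950 + 2704 = 10654)
J = 1/5150 ≈ 0.00019417
J - s = 1/5150 - 1*10654 = 1/5150 - 10654 = -54868099/5150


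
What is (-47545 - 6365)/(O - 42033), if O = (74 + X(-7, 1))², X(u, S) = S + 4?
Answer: 26955/17896 ≈ 1.5062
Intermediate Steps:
X(u, S) = 4 + S
O = 6241 (O = (74 + (4 + 1))² = (74 + 5)² = 79² = 6241)
(-47545 - 6365)/(O - 42033) = (-47545 - 6365)/(6241 - 42033) = -53910/(-35792) = -53910*(-1/35792) = 26955/17896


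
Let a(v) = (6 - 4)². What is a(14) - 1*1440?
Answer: -1436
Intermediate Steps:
a(v) = 4 (a(v) = 2² = 4)
a(14) - 1*1440 = 4 - 1*1440 = 4 - 1440 = -1436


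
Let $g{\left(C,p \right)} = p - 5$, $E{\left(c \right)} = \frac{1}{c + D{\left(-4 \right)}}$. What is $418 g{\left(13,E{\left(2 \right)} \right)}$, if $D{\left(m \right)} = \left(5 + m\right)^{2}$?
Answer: $- \frac{5852}{3} \approx -1950.7$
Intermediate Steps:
$E{\left(c \right)} = \frac{1}{1 + c}$ ($E{\left(c \right)} = \frac{1}{c + \left(5 - 4\right)^{2}} = \frac{1}{c + 1^{2}} = \frac{1}{c + 1} = \frac{1}{1 + c}$)
$g{\left(C,p \right)} = -5 + p$
$418 g{\left(13,E{\left(2 \right)} \right)} = 418 \left(-5 + \frac{1}{1 + 2}\right) = 418 \left(-5 + \frac{1}{3}\right) = 418 \left(- \frac{14}{3}\right) = - \frac{5852}{3}$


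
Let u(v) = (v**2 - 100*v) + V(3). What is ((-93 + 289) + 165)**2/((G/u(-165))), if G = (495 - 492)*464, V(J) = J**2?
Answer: 949909769/232 ≈ 4.0944e+6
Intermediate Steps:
u(v) = 9 + v**2 - 100*v (u(v) = (v**2 - 100*v) + 3**2 = (v**2 - 100*v) + 9 = 9 + v**2 - 100*v)
G = 1392 (G = 3*464 = 1392)
((-93 + 289) + 165)**2/((G/u(-165))) = ((-93 + 289) + 165)**2/((1392/(9 + (-165)**2 - 100*(-165)))) = (196 + 165)**2/((1392/(9 + 27225 + 16500))) = 361**2/((1392/43734)) = 130321/((1392*(1/43734))) = 130321/(232/7289) = 130321*(7289/232) = 949909769/232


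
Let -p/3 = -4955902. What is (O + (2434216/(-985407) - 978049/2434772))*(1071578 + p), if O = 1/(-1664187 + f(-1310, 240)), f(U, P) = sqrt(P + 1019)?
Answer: -38022113164696814767181107419479/830592881710900673692605 - 7969642*sqrt(1259)/1384759184855 ≈ -4.5777e+7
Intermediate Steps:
f(U, P) = sqrt(1019 + P)
p = 14867706 (p = -3*(-4955902) = 14867706)
O = 1/(-1664187 + sqrt(1259)) (O = 1/(-1664187 + sqrt(1019 + 240)) = 1/(-1664187 + sqrt(1259)) ≈ -6.0091e-7)
(O + (2434216/(-985407) - 978049/2434772))*(1071578 + p) = ((-1664187/2769518369710 - sqrt(1259)/2769518369710) + (2434216/(-985407) - 978049/2434772))*(1071578 + 14867706) = ((-1664187/2769518369710 - sqrt(1259)/2769518369710) + (2434216*(-1/985407) - 978049*1/2434772))*15939284 = ((-1664187/2769518369710 - sqrt(1259)/2769518369710) + (-2434216/985407 - 978049/2434772))*15939284 = ((-1664187/2769518369710 - sqrt(1259)/2769518369710) - 6890537289695/2399241372204)*15939284 = (-9541736796884179933598299/3322371526843602694770420 - sqrt(1259)/2769518369710)*15939284 = -38022113164696814767181107419479/830592881710900673692605 - 7969642*sqrt(1259)/1384759184855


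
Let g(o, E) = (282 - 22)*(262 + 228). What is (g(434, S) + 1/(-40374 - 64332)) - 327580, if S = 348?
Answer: -20960047081/104706 ≈ -2.0018e+5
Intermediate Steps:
g(o, E) = 127400 (g(o, E) = 260*490 = 127400)
(g(434, S) + 1/(-40374 - 64332)) - 327580 = (127400 + 1/(-40374 - 64332)) - 327580 = (127400 + 1/(-104706)) - 327580 = (127400 - 1/104706) - 327580 = 13339544399/104706 - 327580 = -20960047081/104706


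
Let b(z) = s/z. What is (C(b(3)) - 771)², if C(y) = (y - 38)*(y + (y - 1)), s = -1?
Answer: 40500496/81 ≈ 5.0001e+5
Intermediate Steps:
b(z) = -1/z
C(y) = (-1 + 2*y)*(-38 + y) (C(y) = (-38 + y)*(y + (-1 + y)) = (-38 + y)*(-1 + 2*y) = (-1 + 2*y)*(-38 + y))
(C(b(3)) - 771)² = ((38 - (-77)/3 + 2*(-1/3)²) - 771)² = ((38 - (-77)/3 + 2*(-1*⅓)²) - 771)² = ((38 - 77*(-⅓) + 2*(-⅓)²) - 771)² = ((38 + 77/3 + 2*(⅑)) - 771)² = ((38 + 77/3 + 2/9) - 771)² = (575/9 - 771)² = (-6364/9)² = 40500496/81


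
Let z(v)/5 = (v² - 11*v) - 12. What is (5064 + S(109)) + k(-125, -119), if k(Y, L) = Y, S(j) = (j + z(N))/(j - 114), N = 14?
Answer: 24436/5 ≈ 4887.2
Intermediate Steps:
z(v) = -60 - 55*v + 5*v² (z(v) = 5*((v² - 11*v) - 12) = 5*(-12 + v² - 11*v) = -60 - 55*v + 5*v²)
S(j) = (150 + j)/(-114 + j) (S(j) = (j + (-60 - 55*14 + 5*14²))/(j - 114) = (j + (-60 - 770 + 5*196))/(-114 + j) = (j + (-60 - 770 + 980))/(-114 + j) = (j + 150)/(-114 + j) = (150 + j)/(-114 + j))
(5064 + S(109)) + k(-125, -119) = (5064 + (150 + 109)/(-114 + 109)) - 125 = (5064 + 259/(-5)) - 125 = (5064 - ⅕*259) - 125 = (5064 - 259/5) - 125 = 25061/5 - 125 = 24436/5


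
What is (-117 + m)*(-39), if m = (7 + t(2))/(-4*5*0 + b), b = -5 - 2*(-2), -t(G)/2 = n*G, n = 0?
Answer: 4836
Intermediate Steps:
t(G) = 0 (t(G) = -0*G = -2*0 = 0)
b = -1 (b = -5 + 4 = -1)
m = -7 (m = (7 + 0)/(-4*5*0 - 1) = 7/(-20*0 - 1) = 7/(0 - 1) = 7/(-1) = 7*(-1) = -7)
(-117 + m)*(-39) = (-117 - 7)*(-39) = -124*(-39) = 4836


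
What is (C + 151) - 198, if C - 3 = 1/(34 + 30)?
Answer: -2815/64 ≈ -43.984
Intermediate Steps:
C = 193/64 (C = 3 + 1/(34 + 30) = 3 + 1/64 = 193/64 ≈ 3.0156)
(C + 151) - 198 = (193/64 + 151) - 198 = 9857/64 - 198 = -2815/64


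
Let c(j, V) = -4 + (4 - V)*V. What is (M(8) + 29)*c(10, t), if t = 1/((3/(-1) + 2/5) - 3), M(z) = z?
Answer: -137677/784 ≈ -175.61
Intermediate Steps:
t = -5/28 (t = 1/((3*(-1) + 2*(⅕)) - 3) = 1/((-3 + ⅖) - 3) = 1/(-13/5 - 3) = 1/(-28/5) = -5/28 ≈ -0.17857)
c(j, V) = -4 + V*(4 - V)
(M(8) + 29)*c(10, t) = (8 + 29)*(-4 - (-5/28)² + 4*(-5/28)) = 37*(-4 - 1*25/784 - 5/7) = 37*(-4 - 25/784 - 5/7) = 37*(-3721/784) = -137677/784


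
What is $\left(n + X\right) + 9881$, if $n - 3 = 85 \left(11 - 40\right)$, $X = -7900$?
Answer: $-481$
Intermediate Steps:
$n = -2462$ ($n = 3 + 85 \left(11 - 40\right) = 3 + 85 \left(-29\right) = 3 - 2465 = -2462$)
$\left(n + X\right) + 9881 = \left(-2462 - 7900\right) + 9881 = -10362 + 9881 = -481$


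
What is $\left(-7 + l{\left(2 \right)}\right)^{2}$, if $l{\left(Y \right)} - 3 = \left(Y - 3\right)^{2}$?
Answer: $9$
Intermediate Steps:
$l{\left(Y \right)} = 3 + \left(-3 + Y\right)^{2}$ ($l{\left(Y \right)} = 3 + \left(Y - 3\right)^{2} = 3 + \left(-3 + Y\right)^{2}$)
$\left(-7 + l{\left(2 \right)}\right)^{2} = \left(-7 + \left(3 + \left(-3 + 2\right)^{2}\right)\right)^{2} = \left(-7 + \left(3 + \left(-1\right)^{2}\right)\right)^{2} = \left(-7 + \left(3 + 1\right)\right)^{2} = \left(-7 + 4\right)^{2} = \left(-3\right)^{2} = 9$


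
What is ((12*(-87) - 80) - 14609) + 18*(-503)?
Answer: -24787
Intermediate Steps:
((12*(-87) - 80) - 14609) + 18*(-503) = ((-1044 - 80) - 14609) - 9054 = (-1124 - 14609) - 9054 = -15733 - 9054 = -24787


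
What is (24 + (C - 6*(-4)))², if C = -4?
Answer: 1936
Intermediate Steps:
(24 + (C - 6*(-4)))² = (24 + (-4 - 6*(-4)))² = (24 + (-4 + 24))² = (24 + 20)² = 44² = 1936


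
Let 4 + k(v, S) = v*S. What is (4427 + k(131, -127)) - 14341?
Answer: -26555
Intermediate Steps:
k(v, S) = -4 + S*v (k(v, S) = -4 + v*S = -4 + S*v)
(4427 + k(131, -127)) - 14341 = (4427 + (-4 - 127*131)) - 14341 = (4427 + (-4 - 16637)) - 14341 = (4427 - 16641) - 14341 = -12214 - 14341 = -26555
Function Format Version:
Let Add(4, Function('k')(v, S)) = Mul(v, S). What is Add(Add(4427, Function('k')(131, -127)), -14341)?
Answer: -26555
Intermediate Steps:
Function('k')(v, S) = Add(-4, Mul(S, v)) (Function('k')(v, S) = Add(-4, Mul(v, S)) = Add(-4, Mul(S, v)))
Add(Add(4427, Function('k')(131, -127)), -14341) = Add(Add(4427, Add(-4, Mul(-127, 131))), -14341) = Add(Add(4427, Add(-4, -16637)), -14341) = Add(Add(4427, -16641), -14341) = Add(-12214, -14341) = -26555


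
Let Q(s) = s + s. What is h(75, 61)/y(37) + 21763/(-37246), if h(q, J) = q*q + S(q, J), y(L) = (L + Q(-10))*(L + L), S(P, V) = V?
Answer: 92201451/23427734 ≈ 3.9356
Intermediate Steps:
Q(s) = 2*s
y(L) = 2*L*(-20 + L) (y(L) = (L + 2*(-10))*(L + L) = (L - 20)*(2*L) = (-20 + L)*(2*L) = 2*L*(-20 + L))
h(q, J) = J + q² (h(q, J) = q*q + J = q² + J = J + q²)
h(75, 61)/y(37) + 21763/(-37246) = (61 + 75²)/((2*37*(-20 + 37))) + 21763/(-37246) = (61 + 5625)/((2*37*17)) + 21763*(-1/37246) = 5686/1258 - 21763/37246 = 5686*(1/1258) - 21763/37246 = 2843/629 - 21763/37246 = 92201451/23427734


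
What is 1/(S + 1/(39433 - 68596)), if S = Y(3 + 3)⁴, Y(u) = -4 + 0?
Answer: 29163/7465727 ≈ 0.0039063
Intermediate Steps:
Y(u) = -4
S = 256 (S = (-4)⁴ = 256)
1/(S + 1/(39433 - 68596)) = 1/(256 + 1/(39433 - 68596)) = 1/(256 + 1/(-29163)) = 1/(256 - 1/29163) = 1/(7465727/29163) = 29163/7465727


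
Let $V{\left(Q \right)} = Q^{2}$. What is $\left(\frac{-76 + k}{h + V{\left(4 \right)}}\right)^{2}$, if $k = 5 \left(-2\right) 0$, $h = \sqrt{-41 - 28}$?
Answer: $\frac{5776}{\left(16 + i \sqrt{69}\right)^{2}} \approx 10.226 - 14.536 i$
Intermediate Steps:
$h = i \sqrt{69}$ ($h = \sqrt{-69} = i \sqrt{69} \approx 8.3066 i$)
$k = 0$ ($k = \left(-10\right) 0 = 0$)
$\left(\frac{-76 + k}{h + V{\left(4 \right)}}\right)^{2} = \left(\frac{-76 + 0}{i \sqrt{69} + 4^{2}}\right)^{2} = \left(- \frac{76}{i \sqrt{69} + 16}\right)^{2} = \left(- \frac{76}{16 + i \sqrt{69}}\right)^{2} = \frac{5776}{\left(16 + i \sqrt{69}\right)^{2}}$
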